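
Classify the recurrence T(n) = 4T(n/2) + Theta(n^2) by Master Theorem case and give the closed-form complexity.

Master Theorem for T(n) = 4T(n/2) + O(n^2):

a = 4, b = 2, c = 2
log_b(a) = log_2(4) = 2.0000

Case 2: c = 2 = log_2(4) = 2.0000
T(n) = O(n^2 log n) = O(n^2 log n)

For T(n) = 4T(n/2) + O(n^2): log_2(4) = 2.0000. This is Case 2 of the Master Theorem (c = log_b(a), equal work at all levels), giving O(n^2 log n).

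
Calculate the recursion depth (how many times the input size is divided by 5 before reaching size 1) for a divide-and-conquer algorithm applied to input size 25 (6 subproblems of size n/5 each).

For divide and conquer with division factor 5:

Problem sizes at each level:
Level 0: 25
Level 1: 5
Level 2: 1

The root is level 0 and the size-1 base case is level 2 (the tree spans levels 0 through 2, i.e. 3 levels counting the root), so the depth is the number of divisions: log_5(25) = 2

The recursion tree depth is log_5(25) = 2. At each level, the problem size is divided by 5, so it takes 2 divisions to reduce to a base case of size 1. The algorithm makes 6 recursive calls at each level.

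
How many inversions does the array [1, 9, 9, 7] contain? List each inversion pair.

Finding inversions in [1, 9, 9, 7]:

(1, 3): arr[1]=9 > arr[3]=7
(2, 3): arr[2]=9 > arr[3]=7

Total inversions: 2

The array has 2 inversion(s): (1,3), (2,3). Each pair (i,j) satisfies i < j and arr[i] > arr[j].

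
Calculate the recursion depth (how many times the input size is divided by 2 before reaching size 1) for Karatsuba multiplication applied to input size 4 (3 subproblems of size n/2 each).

For divide and conquer with division factor 2:

Problem sizes at each level:
Level 0: 4
Level 1: 2
Level 2: 1

The root is level 0 and the size-1 base case is level 2 (the tree spans levels 0 through 2, i.e. 3 levels counting the root), so the depth is the number of divisions: log_2(4) = 2

The recursion tree depth is log_2(4) = 2. At each level, the problem size is divided by 2, so it takes 2 divisions to reduce to a base case of size 1. The algorithm makes 3 recursive calls at each level.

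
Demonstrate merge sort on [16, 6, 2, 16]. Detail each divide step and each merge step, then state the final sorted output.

Merge sort trace:

Split: [16, 6, 2, 16] -> [16, 6] and [2, 16]
  Split: [16, 6] -> [16] and [6]
  Merge: [16] + [6] -> [6, 16]
  Split: [2, 16] -> [2] and [16]
  Merge: [2] + [16] -> [2, 16]
Merge: [6, 16] + [2, 16] -> [2, 6, 16, 16]

Final sorted array: [2, 6, 16, 16]

The merge sort proceeds by recursively splitting the array and merging sorted halves.
After all merges, the sorted array is [2, 6, 16, 16].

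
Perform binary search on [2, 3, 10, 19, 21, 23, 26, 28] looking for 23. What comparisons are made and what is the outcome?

Binary search for 23 in [2, 3, 10, 19, 21, 23, 26, 28]:

lo=0, hi=7, mid=3, arr[mid]=19 -> 19 < 23, search right half
lo=4, hi=7, mid=5, arr[mid]=23 -> Found target at index 5!

Binary search finds 23 at index 5 after 2 comparisons. The search repeatedly halves the search space by comparing with the middle element.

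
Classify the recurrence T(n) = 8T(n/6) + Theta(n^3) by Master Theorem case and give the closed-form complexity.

Master Theorem for T(n) = 8T(n/6) + O(n^3):

a = 8, b = 6, c = 3
log_b(a) = log_6(8) = 1.1606

Case 3: c = 3 > log_6(8) = 1.1606
T(n) = O(n^3) = O(n^3)

For T(n) = 8T(n/6) + O(n^3): log_6(8) = 1.1606. This is Case 3 of the Master Theorem (c > log_b(a), work dominated by root), giving O(n^3).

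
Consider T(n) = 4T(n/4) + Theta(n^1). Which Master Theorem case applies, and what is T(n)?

Master Theorem for T(n) = 4T(n/4) + O(n^1):

a = 4, b = 4, c = 1
log_b(a) = log_4(4) = 1.0000

Case 2: c = 1 = log_4(4) = 1.0000
T(n) = O(n^1 log n) = O(n log n)

For T(n) = 4T(n/4) + O(n^1): log_4(4) = 1.0000. This is Case 2 of the Master Theorem (c = log_b(a), equal work at all levels), giving O(n log n).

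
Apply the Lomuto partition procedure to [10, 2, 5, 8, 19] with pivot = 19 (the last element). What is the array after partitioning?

Lomuto partition with pivot = 19:

Initial array: [10, 2, 5, 8, 19]

arr[0]=10 <= 19: swap with position 0, array becomes [10, 2, 5, 8, 19]
arr[1]=2 <= 19: swap with position 1, array becomes [10, 2, 5, 8, 19]
arr[2]=5 <= 19: swap with position 2, array becomes [10, 2, 5, 8, 19]
arr[3]=8 <= 19: swap with position 3, array becomes [10, 2, 5, 8, 19]

Place pivot at position 4: [10, 2, 5, 8, 19]
Pivot position: 4

After partitioning with pivot 19, the array becomes [10, 2, 5, 8, 19]. The pivot is placed at index 4. All elements to the left of the pivot are <= 19, and all elements to the right are > 19.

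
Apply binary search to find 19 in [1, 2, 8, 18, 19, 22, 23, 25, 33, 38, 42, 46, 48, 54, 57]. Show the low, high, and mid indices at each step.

Binary search for 19 in [1, 2, 8, 18, 19, 22, 23, 25, 33, 38, 42, 46, 48, 54, 57]:

lo=0, hi=14, mid=7, arr[mid]=25 -> 25 > 19, search left half
lo=0, hi=6, mid=3, arr[mid]=18 -> 18 < 19, search right half
lo=4, hi=6, mid=5, arr[mid]=22 -> 22 > 19, search left half
lo=4, hi=4, mid=4, arr[mid]=19 -> Found target at index 4!

Binary search finds 19 at index 4 after 4 comparisons. The search repeatedly halves the search space by comparing with the middle element.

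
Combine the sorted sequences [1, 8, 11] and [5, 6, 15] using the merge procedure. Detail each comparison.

Merging process:

Compare 1 vs 5: take 1 from left. Merged: [1]
Compare 8 vs 5: take 5 from right. Merged: [1, 5]
Compare 8 vs 6: take 6 from right. Merged: [1, 5, 6]
Compare 8 vs 15: take 8 from left. Merged: [1, 5, 6, 8]
Compare 11 vs 15: take 11 from left. Merged: [1, 5, 6, 8, 11]
Append remaining from right: [15]. Merged: [1, 5, 6, 8, 11, 15]

Final merged array: [1, 5, 6, 8, 11, 15]
Total comparisons: 5

The merged array is [1, 5, 6, 8, 11, 15], requiring 5 comparisons. The merge step runs in O(n) time where n is the total number of elements.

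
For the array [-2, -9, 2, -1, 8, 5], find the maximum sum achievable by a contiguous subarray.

Using Kadane's algorithm on [-2, -9, 2, -1, 8, 5]:

Scanning through the array:
Position 1 (value -9): max_ending_here = -9, max_so_far = -2
Position 2 (value 2): max_ending_here = 2, max_so_far = 2
Position 3 (value -1): max_ending_here = 1, max_so_far = 2
Position 4 (value 8): max_ending_here = 9, max_so_far = 9
Position 5 (value 5): max_ending_here = 14, max_so_far = 14

Maximum subarray: [2, -1, 8, 5]
Maximum sum: 14

The maximum subarray is [2, -1, 8, 5] with sum 14. This subarray runs from index 2 to index 5.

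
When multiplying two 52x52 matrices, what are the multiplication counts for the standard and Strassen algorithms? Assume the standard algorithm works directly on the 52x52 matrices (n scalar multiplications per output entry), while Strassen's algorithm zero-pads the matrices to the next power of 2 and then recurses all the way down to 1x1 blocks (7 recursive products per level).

Matrix multiplication for 52x52 matrices:

Strassen's algorithm requires power-of-2 dimensions. Pad 52x52 to 64x64 (next power of 2).

Standard algorithm: 52^3 = 140608 multiplications
Strassen's algorithm: 7^(log2(64)) = 7^6 = 117649 multiplications
Savings: 140608 - 117649 = 22959 multiplications

Standard: 140608 multiplications (52^3). Strassen: 117649 multiplications (7^6, after padding to 64x64). Strassen reduces 8 recursive multiplications to 7 at each level.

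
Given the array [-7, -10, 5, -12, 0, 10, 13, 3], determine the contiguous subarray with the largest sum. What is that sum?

Using Kadane's algorithm on [-7, -10, 5, -12, 0, 10, 13, 3]:

Scanning through the array:
Position 1 (value -10): max_ending_here = -10, max_so_far = -7
Position 2 (value 5): max_ending_here = 5, max_so_far = 5
Position 3 (value -12): max_ending_here = -7, max_so_far = 5
Position 4 (value 0): max_ending_here = 0, max_so_far = 5
Position 5 (value 10): max_ending_here = 10, max_so_far = 10
Position 6 (value 13): max_ending_here = 23, max_so_far = 23
Position 7 (value 3): max_ending_here = 26, max_so_far = 26

Maximum subarray: [0, 10, 13, 3]
Maximum sum: 26

The maximum subarray is [0, 10, 13, 3] with sum 26. This subarray runs from index 4 to index 7.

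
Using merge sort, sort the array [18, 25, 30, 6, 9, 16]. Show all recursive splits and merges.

Merge sort trace:

Split: [18, 25, 30, 6, 9, 16] -> [18, 25, 30] and [6, 9, 16]
  Split: [18, 25, 30] -> [18] and [25, 30]
    Split: [25, 30] -> [25] and [30]
    Merge: [25] + [30] -> [25, 30]
  Merge: [18] + [25, 30] -> [18, 25, 30]
  Split: [6, 9, 16] -> [6] and [9, 16]
    Split: [9, 16] -> [9] and [16]
    Merge: [9] + [16] -> [9, 16]
  Merge: [6] + [9, 16] -> [6, 9, 16]
Merge: [18, 25, 30] + [6, 9, 16] -> [6, 9, 16, 18, 25, 30]

Final sorted array: [6, 9, 16, 18, 25, 30]

The merge sort proceeds by recursively splitting the array and merging sorted halves.
After all merges, the sorted array is [6, 9, 16, 18, 25, 30].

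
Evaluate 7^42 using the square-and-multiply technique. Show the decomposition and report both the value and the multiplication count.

Computing 7^42 by squaring (build up from 7^1; each line after the first costs one multiplication):

7^1 = 7
7^2 = (7^1)^2 = 7^2 = 49
7^4 = (7^2)^2 = 49^2 = 2401
7^5 = 7 * 7^4 = 7 * 2401 = 16807
7^10 = (7^5)^2 = 16807^2 = 282475249
7^20 = (7^10)^2 = 282475249^2 = 79792266297612001
7^21 = 7 * 7^20 = 7 * 79792266297612001 = 558545864083284007
7^42 = (7^21)^2 = 558545864083284007^2 = 311973482284542371301330321821976049

Result: 311973482284542371301330321821976049
Multiplications needed: 7 (7 lines after 7^1)

7^42 = 311973482284542371301330321821976049. Using exponentiation by squaring, this requires 7 multiplications. The key idea: if the exponent is even, square the half-power; if odd, multiply by the base once.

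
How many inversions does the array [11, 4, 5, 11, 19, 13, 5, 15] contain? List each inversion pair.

Finding inversions in [11, 4, 5, 11, 19, 13, 5, 15]:

(0, 1): arr[0]=11 > arr[1]=4
(0, 2): arr[0]=11 > arr[2]=5
(0, 6): arr[0]=11 > arr[6]=5
(3, 6): arr[3]=11 > arr[6]=5
(4, 5): arr[4]=19 > arr[5]=13
(4, 6): arr[4]=19 > arr[6]=5
(4, 7): arr[4]=19 > arr[7]=15
(5, 6): arr[5]=13 > arr[6]=5

Total inversions: 8

The array has 8 inversion(s): (0,1), (0,2), (0,6), (3,6), (4,5), (4,6), (4,7), (5,6). Each pair (i,j) satisfies i < j and arr[i] > arr[j].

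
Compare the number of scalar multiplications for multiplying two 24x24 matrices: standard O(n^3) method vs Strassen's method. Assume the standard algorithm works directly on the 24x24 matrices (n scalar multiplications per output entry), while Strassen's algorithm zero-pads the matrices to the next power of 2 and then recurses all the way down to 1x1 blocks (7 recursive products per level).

Matrix multiplication for 24x24 matrices:

Strassen's algorithm requires power-of-2 dimensions. Pad 24x24 to 32x32 (next power of 2).

Standard algorithm: 24^3 = 13824 multiplications
Strassen's algorithm: 7^(log2(32)) = 7^5 = 16807 multiplications
Difference: 13824 - 16807 = -2983 (Strassen uses MORE here due to padding overhead — for small or just-over-power-of-2 n, padding can outweigh the per-level savings)

Standard: 13824 multiplications (24^3). Strassen: 16807 multiplications (7^5, after padding to 32x32). Strassen reduces 8 recursive multiplications to 7 at each level.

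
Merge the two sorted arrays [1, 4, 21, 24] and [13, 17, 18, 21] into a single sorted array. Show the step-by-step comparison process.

Merging process:

Compare 1 vs 13: take 1 from left. Merged: [1]
Compare 4 vs 13: take 4 from left. Merged: [1, 4]
Compare 21 vs 13: take 13 from right. Merged: [1, 4, 13]
Compare 21 vs 17: take 17 from right. Merged: [1, 4, 13, 17]
Compare 21 vs 18: take 18 from right. Merged: [1, 4, 13, 17, 18]
Compare 21 vs 21: take 21 from left. Merged: [1, 4, 13, 17, 18, 21]
Compare 24 vs 21: take 21 from right. Merged: [1, 4, 13, 17, 18, 21, 21]
Append remaining from left: [24]. Merged: [1, 4, 13, 17, 18, 21, 21, 24]

Final merged array: [1, 4, 13, 17, 18, 21, 21, 24]
Total comparisons: 7

The merged array is [1, 4, 13, 17, 18, 21, 21, 24], requiring 7 comparisons. The merge step runs in O(n) time where n is the total number of elements.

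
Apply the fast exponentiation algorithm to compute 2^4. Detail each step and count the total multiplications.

Computing 2^4 by squaring (build up from 2^1; each line after the first costs one multiplication):

2^1 = 2
2^2 = (2^1)^2 = 2^2 = 4
2^4 = (2^2)^2 = 4^2 = 16

Result: 16
Multiplications needed: 2 (2 lines after 2^1)

2^4 = 16. Using exponentiation by squaring, this requires 2 multiplications. The key idea: if the exponent is even, square the half-power; if odd, multiply by the base once.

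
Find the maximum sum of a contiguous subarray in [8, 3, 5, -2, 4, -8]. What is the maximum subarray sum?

Using Kadane's algorithm on [8, 3, 5, -2, 4, -8]:

Scanning through the array:
Position 1 (value 3): max_ending_here = 11, max_so_far = 11
Position 2 (value 5): max_ending_here = 16, max_so_far = 16
Position 3 (value -2): max_ending_here = 14, max_so_far = 16
Position 4 (value 4): max_ending_here = 18, max_so_far = 18
Position 5 (value -8): max_ending_here = 10, max_so_far = 18

Maximum subarray: [8, 3, 5, -2, 4]
Maximum sum: 18

The maximum subarray is [8, 3, 5, -2, 4] with sum 18. This subarray runs from index 0 to index 4.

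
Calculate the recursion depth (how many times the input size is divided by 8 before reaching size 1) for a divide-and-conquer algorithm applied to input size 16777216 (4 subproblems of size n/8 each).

For divide and conquer with division factor 8:

Problem sizes at each level:
Level 0: 16777216
Level 1: 2097152
Level 2: 262144
Level 3: 32768
Level 4: 4096
Level 5: 512
Level 6: 64
Level 7: 8
Level 8: 1

The root is level 0 and the size-1 base case is level 8 (the tree spans levels 0 through 8, i.e. 9 levels counting the root), so the depth is the number of divisions: log_8(16777216) = 8

The recursion tree depth is log_8(16777216) = 8. At each level, the problem size is divided by 8, so it takes 8 divisions to reduce to a base case of size 1. The algorithm makes 4 recursive calls at each level.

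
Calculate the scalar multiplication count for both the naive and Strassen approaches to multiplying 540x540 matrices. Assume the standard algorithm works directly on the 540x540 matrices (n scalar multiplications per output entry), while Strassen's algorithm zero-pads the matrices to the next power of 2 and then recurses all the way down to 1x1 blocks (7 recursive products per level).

Matrix multiplication for 540x540 matrices:

Strassen's algorithm requires power-of-2 dimensions. Pad 540x540 to 1024x1024 (next power of 2).

Standard algorithm: 540^3 = 157464000 multiplications
Strassen's algorithm: 7^(log2(1024)) = 7^10 = 282475249 multiplications
Difference: 157464000 - 282475249 = -125011249 (Strassen uses MORE here due to padding overhead — for small or just-over-power-of-2 n, padding can outweigh the per-level savings)

Standard: 157464000 multiplications (540^3). Strassen: 282475249 multiplications (7^10, after padding to 1024x1024). Strassen reduces 8 recursive multiplications to 7 at each level.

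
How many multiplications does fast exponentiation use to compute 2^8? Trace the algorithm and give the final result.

Computing 2^8 by squaring (build up from 2^1; each line after the first costs one multiplication):

2^1 = 2
2^2 = (2^1)^2 = 2^2 = 4
2^4 = (2^2)^2 = 4^2 = 16
2^8 = (2^4)^2 = 16^2 = 256

Result: 256
Multiplications needed: 3 (3 lines after 2^1)

2^8 = 256. Using exponentiation by squaring, this requires 3 multiplications. The key idea: if the exponent is even, square the half-power; if odd, multiply by the base once.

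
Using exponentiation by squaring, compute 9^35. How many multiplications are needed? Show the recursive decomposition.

Computing 9^35 by squaring (build up from 9^1; each line after the first costs one multiplication):

9^1 = 9
9^2 = (9^1)^2 = 9^2 = 81
9^4 = (9^2)^2 = 81^2 = 6561
9^8 = (9^4)^2 = 6561^2 = 43046721
9^16 = (9^8)^2 = 43046721^2 = 1853020188851841
9^17 = 9 * 9^16 = 9 * 1853020188851841 = 16677181699666569
9^34 = (9^17)^2 = 16677181699666569^2 = 278128389443693511257285776231761
9^35 = 9 * 9^34 = 9 * 278128389443693511257285776231761 = 2503155504993241601315571986085849

Result: 2503155504993241601315571986085849
Multiplications needed: 7 (7 lines after 9^1)

9^35 = 2503155504993241601315571986085849. Using exponentiation by squaring, this requires 7 multiplications. The key idea: if the exponent is even, square the half-power; if odd, multiply by the base once.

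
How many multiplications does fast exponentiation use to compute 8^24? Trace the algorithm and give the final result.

Computing 8^24 by squaring (build up from 8^1; each line after the first costs one multiplication):

8^1 = 8
8^2 = (8^1)^2 = 8^2 = 64
8^3 = 8 * 8^2 = 8 * 64 = 512
8^6 = (8^3)^2 = 512^2 = 262144
8^12 = (8^6)^2 = 262144^2 = 68719476736
8^24 = (8^12)^2 = 68719476736^2 = 4722366482869645213696

Result: 4722366482869645213696
Multiplications needed: 5 (5 lines after 8^1)

8^24 = 4722366482869645213696. Using exponentiation by squaring, this requires 5 multiplications. The key idea: if the exponent is even, square the half-power; if odd, multiply by the base once.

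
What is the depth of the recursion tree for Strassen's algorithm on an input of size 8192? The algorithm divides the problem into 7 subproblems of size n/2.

For divide and conquer with division factor 2:

Problem sizes at each level:
Level 0: 8192
Level 1: 4096
Level 2: 2048
Level 3: 1024
Level 4: 512
Level 5: 256
Level 6: 128
Level 7: 64
Level 8: 32
Level 9: 16
Level 10: 8
Level 11: 4
Level 12: 2
Level 13: 1

The root is level 0 and the size-1 base case is level 13 (the tree spans levels 0 through 13, i.e. 14 levels counting the root), so the depth is the number of divisions: log_2(8192) = 13

The recursion tree depth is log_2(8192) = 13. At each level, the problem size is divided by 2, so it takes 13 divisions to reduce to a base case of size 1. The algorithm makes 7 recursive calls at each level.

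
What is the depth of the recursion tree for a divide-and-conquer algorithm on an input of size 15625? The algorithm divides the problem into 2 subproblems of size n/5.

For divide and conquer with division factor 5:

Problem sizes at each level:
Level 0: 15625
Level 1: 3125
Level 2: 625
Level 3: 125
Level 4: 25
Level 5: 5
Level 6: 1

The root is level 0 and the size-1 base case is level 6 (the tree spans levels 0 through 6, i.e. 7 levels counting the root), so the depth is the number of divisions: log_5(15625) = 6

The recursion tree depth is log_5(15625) = 6. At each level, the problem size is divided by 5, so it takes 6 divisions to reduce to a base case of size 1. The algorithm makes 2 recursive calls at each level.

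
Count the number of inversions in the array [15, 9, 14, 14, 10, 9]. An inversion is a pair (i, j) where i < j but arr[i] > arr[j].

Finding inversions in [15, 9, 14, 14, 10, 9]:

(0, 1): arr[0]=15 > arr[1]=9
(0, 2): arr[0]=15 > arr[2]=14
(0, 3): arr[0]=15 > arr[3]=14
(0, 4): arr[0]=15 > arr[4]=10
(0, 5): arr[0]=15 > arr[5]=9
(2, 4): arr[2]=14 > arr[4]=10
(2, 5): arr[2]=14 > arr[5]=9
(3, 4): arr[3]=14 > arr[4]=10
(3, 5): arr[3]=14 > arr[5]=9
(4, 5): arr[4]=10 > arr[5]=9

Total inversions: 10

The array has 10 inversion(s): (0,1), (0,2), (0,3), (0,4), (0,5), (2,4), (2,5), (3,4), (3,5), (4,5). Each pair (i,j) satisfies i < j and arr[i] > arr[j].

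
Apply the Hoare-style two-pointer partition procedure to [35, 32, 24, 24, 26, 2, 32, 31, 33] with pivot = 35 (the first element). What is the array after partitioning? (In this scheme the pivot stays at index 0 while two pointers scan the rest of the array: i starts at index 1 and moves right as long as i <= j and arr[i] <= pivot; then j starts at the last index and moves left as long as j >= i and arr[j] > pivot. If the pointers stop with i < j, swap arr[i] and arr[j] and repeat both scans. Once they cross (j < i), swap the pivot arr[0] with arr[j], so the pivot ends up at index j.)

Hoare-style two-pointer partition with pivot = 35:

Initial array: [35, 32, 24, 24, 26, 2, 32, 31, 33]

Pointers start at i = 1, j = 8.
i ends at 9, j ends at 8: the pointers have crossed (j < i), so scanning stops.

Swap pivot arr[0] with arr[8] to place pivot at position 8: [33, 32, 24, 24, 26, 2, 32, 31, 35]
Pivot position: 8

After partitioning with pivot 35, the array becomes [33, 32, 24, 24, 26, 2, 32, 31, 35]. The pivot is placed at index 8. All elements to the left of the pivot are <= 35, and all elements to the right are > 35.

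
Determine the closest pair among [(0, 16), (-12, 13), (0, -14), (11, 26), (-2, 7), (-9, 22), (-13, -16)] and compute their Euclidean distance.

Computing all pairwise distances among 7 points:

d((0, 16), (-12, 13)) = 12.3693
d((0, 16), (0, -14)) = 30.0
d((0, 16), (11, 26)) = 14.8661
d((0, 16), (-2, 7)) = 9.2195 <-- minimum
d((0, 16), (-9, 22)) = 10.8167
d((0, 16), (-13, -16)) = 34.5398
d((-12, 13), (0, -14)) = 29.5466
d((-12, 13), (11, 26)) = 26.4197
d((-12, 13), (-2, 7)) = 11.6619
d((-12, 13), (-9, 22)) = 9.4868
d((-12, 13), (-13, -16)) = 29.0172
d((0, -14), (11, 26)) = 41.4849
d((0, -14), (-2, 7)) = 21.095
d((0, -14), (-9, 22)) = 37.108
d((0, -14), (-13, -16)) = 13.1529
d((11, 26), (-2, 7)) = 23.0217
d((11, 26), (-9, 22)) = 20.3961
d((11, 26), (-13, -16)) = 48.3735
d((-2, 7), (-9, 22)) = 16.5529
d((-2, 7), (-13, -16)) = 25.4951
d((-9, 22), (-13, -16)) = 38.2099

Closest pair: (0, 16) and (-2, 7) with distance 9.2195

The closest pair is (0, 16) and (-2, 7) with Euclidean distance 9.2195. For 7 points, brute-force pairwise comparison is shown above. For large n, the divide-and-conquer algorithm (sort by x, recurse on halves, check the dividing strip) achieves O(n log n).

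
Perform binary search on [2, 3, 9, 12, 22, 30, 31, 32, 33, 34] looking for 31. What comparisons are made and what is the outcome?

Binary search for 31 in [2, 3, 9, 12, 22, 30, 31, 32, 33, 34]:

lo=0, hi=9, mid=4, arr[mid]=22 -> 22 < 31, search right half
lo=5, hi=9, mid=7, arr[mid]=32 -> 32 > 31, search left half
lo=5, hi=6, mid=5, arr[mid]=30 -> 30 < 31, search right half
lo=6, hi=6, mid=6, arr[mid]=31 -> Found target at index 6!

Binary search finds 31 at index 6 after 4 comparisons. The search repeatedly halves the search space by comparing with the middle element.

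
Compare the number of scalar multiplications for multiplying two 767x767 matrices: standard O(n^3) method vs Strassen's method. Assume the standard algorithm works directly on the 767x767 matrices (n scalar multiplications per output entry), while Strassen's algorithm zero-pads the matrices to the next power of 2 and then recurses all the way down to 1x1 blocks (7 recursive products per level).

Matrix multiplication for 767x767 matrices:

Strassen's algorithm requires power-of-2 dimensions. Pad 767x767 to 1024x1024 (next power of 2).

Standard algorithm: 767^3 = 451217663 multiplications
Strassen's algorithm: 7^(log2(1024)) = 7^10 = 282475249 multiplications
Savings: 451217663 - 282475249 = 168742414 multiplications

Standard: 451217663 multiplications (767^3). Strassen: 282475249 multiplications (7^10, after padding to 1024x1024). Strassen reduces 8 recursive multiplications to 7 at each level.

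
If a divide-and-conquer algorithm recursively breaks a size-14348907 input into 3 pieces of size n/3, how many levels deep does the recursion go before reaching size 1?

For divide and conquer with division factor 3:

Problem sizes at each level:
Level 0: 14348907
Level 1: 4782969
Level 2: 1594323
Level 3: 531441
Level 4: 177147
Level 5: 59049
Level 6: 19683
Level 7: 6561
Level 8: 2187
Level 9: 729
Level 10: 243
Level 11: 81
Level 12: 27
Level 13: 9
Level 14: 3
Level 15: 1

The root is level 0 and the size-1 base case is level 15 (the tree spans levels 0 through 15, i.e. 16 levels counting the root), so the depth is the number of divisions: log_3(14348907) = 15

The recursion tree depth is log_3(14348907) = 15. At each level, the problem size is divided by 3, so it takes 15 divisions to reduce to a base case of size 1. The algorithm makes 3 recursive calls at each level.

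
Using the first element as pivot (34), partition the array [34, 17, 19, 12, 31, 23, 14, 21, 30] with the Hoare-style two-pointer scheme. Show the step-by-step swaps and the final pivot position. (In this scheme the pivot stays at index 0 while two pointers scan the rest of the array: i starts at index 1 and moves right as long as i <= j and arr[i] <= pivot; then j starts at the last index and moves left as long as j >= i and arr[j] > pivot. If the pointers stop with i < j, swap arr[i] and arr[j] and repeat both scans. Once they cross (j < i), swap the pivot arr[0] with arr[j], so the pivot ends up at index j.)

Hoare-style two-pointer partition with pivot = 34:

Initial array: [34, 17, 19, 12, 31, 23, 14, 21, 30]

Pointers start at i = 1, j = 8.
i ends at 9, j ends at 8: the pointers have crossed (j < i), so scanning stops.

Swap pivot arr[0] with arr[8] to place pivot at position 8: [30, 17, 19, 12, 31, 23, 14, 21, 34]
Pivot position: 8

After partitioning with pivot 34, the array becomes [30, 17, 19, 12, 31, 23, 14, 21, 34]. The pivot is placed at index 8. All elements to the left of the pivot are <= 34, and all elements to the right are > 34.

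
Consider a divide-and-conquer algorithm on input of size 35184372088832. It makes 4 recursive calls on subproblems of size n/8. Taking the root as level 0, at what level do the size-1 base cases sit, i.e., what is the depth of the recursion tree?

For divide and conquer with division factor 8:

Problem sizes at each level:
Level 0: 35184372088832
Level 1: 4398046511104
Level 2: 549755813888
Level 3: 68719476736
Level 4: 8589934592
Level 5: 1073741824
Level 6: 134217728
Level 7: 16777216
Level 8: 2097152
Level 9: 262144
Level 10: 32768
Level 11: 4096
Level 12: 512
Level 13: 64
Level 14: 8
Level 15: 1

The root is level 0 and the size-1 base case is level 15 (the tree spans levels 0 through 15, i.e. 16 levels counting the root), so the depth is the number of divisions: log_8(35184372088832) = 15

The recursion tree depth is log_8(35184372088832) = 15. At each level, the problem size is divided by 8, so it takes 15 divisions to reduce to a base case of size 1. The algorithm makes 4 recursive calls at each level.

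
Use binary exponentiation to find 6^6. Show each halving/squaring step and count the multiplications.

Computing 6^6 by squaring (build up from 6^1; each line after the first costs one multiplication):

6^1 = 6
6^2 = (6^1)^2 = 6^2 = 36
6^3 = 6 * 6^2 = 6 * 36 = 216
6^6 = (6^3)^2 = 216^2 = 46656

Result: 46656
Multiplications needed: 3 (3 lines after 6^1)

6^6 = 46656. Using exponentiation by squaring, this requires 3 multiplications. The key idea: if the exponent is even, square the half-power; if odd, multiply by the base once.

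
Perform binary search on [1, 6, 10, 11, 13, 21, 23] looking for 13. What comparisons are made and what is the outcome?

Binary search for 13 in [1, 6, 10, 11, 13, 21, 23]:

lo=0, hi=6, mid=3, arr[mid]=11 -> 11 < 13, search right half
lo=4, hi=6, mid=5, arr[mid]=21 -> 21 > 13, search left half
lo=4, hi=4, mid=4, arr[mid]=13 -> Found target at index 4!

Binary search finds 13 at index 4 after 3 comparisons. The search repeatedly halves the search space by comparing with the middle element.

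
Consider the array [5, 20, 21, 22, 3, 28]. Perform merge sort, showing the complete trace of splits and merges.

Merge sort trace:

Split: [5, 20, 21, 22, 3, 28] -> [5, 20, 21] and [22, 3, 28]
  Split: [5, 20, 21] -> [5] and [20, 21]
    Split: [20, 21] -> [20] and [21]
    Merge: [20] + [21] -> [20, 21]
  Merge: [5] + [20, 21] -> [5, 20, 21]
  Split: [22, 3, 28] -> [22] and [3, 28]
    Split: [3, 28] -> [3] and [28]
    Merge: [3] + [28] -> [3, 28]
  Merge: [22] + [3, 28] -> [3, 22, 28]
Merge: [5, 20, 21] + [3, 22, 28] -> [3, 5, 20, 21, 22, 28]

Final sorted array: [3, 5, 20, 21, 22, 28]

The merge sort proceeds by recursively splitting the array and merging sorted halves.
After all merges, the sorted array is [3, 5, 20, 21, 22, 28].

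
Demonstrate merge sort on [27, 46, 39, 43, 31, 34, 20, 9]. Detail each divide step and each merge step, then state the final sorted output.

Merge sort trace:

Split: [27, 46, 39, 43, 31, 34, 20, 9] -> [27, 46, 39, 43] and [31, 34, 20, 9]
  Split: [27, 46, 39, 43] -> [27, 46] and [39, 43]
    Split: [27, 46] -> [27] and [46]
    Merge: [27] + [46] -> [27, 46]
    Split: [39, 43] -> [39] and [43]
    Merge: [39] + [43] -> [39, 43]
  Merge: [27, 46] + [39, 43] -> [27, 39, 43, 46]
  Split: [31, 34, 20, 9] -> [31, 34] and [20, 9]
    Split: [31, 34] -> [31] and [34]
    Merge: [31] + [34] -> [31, 34]
    Split: [20, 9] -> [20] and [9]
    Merge: [20] + [9] -> [9, 20]
  Merge: [31, 34] + [9, 20] -> [9, 20, 31, 34]
Merge: [27, 39, 43, 46] + [9, 20, 31, 34] -> [9, 20, 27, 31, 34, 39, 43, 46]

Final sorted array: [9, 20, 27, 31, 34, 39, 43, 46]

The merge sort proceeds by recursively splitting the array and merging sorted halves.
After all merges, the sorted array is [9, 20, 27, 31, 34, 39, 43, 46].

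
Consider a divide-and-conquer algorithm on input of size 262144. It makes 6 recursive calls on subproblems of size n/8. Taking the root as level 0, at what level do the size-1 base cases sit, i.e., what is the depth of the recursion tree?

For divide and conquer with division factor 8:

Problem sizes at each level:
Level 0: 262144
Level 1: 32768
Level 2: 4096
Level 3: 512
Level 4: 64
Level 5: 8
Level 6: 1

The root is level 0 and the size-1 base case is level 6 (the tree spans levels 0 through 6, i.e. 7 levels counting the root), so the depth is the number of divisions: log_8(262144) = 6

The recursion tree depth is log_8(262144) = 6. At each level, the problem size is divided by 8, so it takes 6 divisions to reduce to a base case of size 1. The algorithm makes 6 recursive calls at each level.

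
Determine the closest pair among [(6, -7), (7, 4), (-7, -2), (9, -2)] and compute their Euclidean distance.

Computing all pairwise distances among 4 points:

d((6, -7), (7, 4)) = 11.0454
d((6, -7), (-7, -2)) = 13.9284
d((6, -7), (9, -2)) = 5.831 <-- minimum
d((7, 4), (-7, -2)) = 15.2315
d((7, 4), (9, -2)) = 6.3246
d((-7, -2), (9, -2)) = 16.0

Closest pair: (6, -7) and (9, -2) with distance 5.831

The closest pair is (6, -7) and (9, -2) with Euclidean distance 5.831. For 4 points, brute-force pairwise comparison is shown above. For large n, the divide-and-conquer algorithm (sort by x, recurse on halves, check the dividing strip) achieves O(n log n).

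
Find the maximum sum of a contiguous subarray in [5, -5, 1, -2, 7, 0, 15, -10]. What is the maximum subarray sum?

Using Kadane's algorithm on [5, -5, 1, -2, 7, 0, 15, -10]:

Scanning through the array:
Position 1 (value -5): max_ending_here = 0, max_so_far = 5
Position 2 (value 1): max_ending_here = 1, max_so_far = 5
Position 3 (value -2): max_ending_here = -1, max_so_far = 5
Position 4 (value 7): max_ending_here = 7, max_so_far = 7
Position 5 (value 0): max_ending_here = 7, max_so_far = 7
Position 6 (value 15): max_ending_here = 22, max_so_far = 22
Position 7 (value -10): max_ending_here = 12, max_so_far = 22

Maximum subarray: [7, 0, 15]
Maximum sum: 22

The maximum subarray is [7, 0, 15] with sum 22. This subarray runs from index 4 to index 6.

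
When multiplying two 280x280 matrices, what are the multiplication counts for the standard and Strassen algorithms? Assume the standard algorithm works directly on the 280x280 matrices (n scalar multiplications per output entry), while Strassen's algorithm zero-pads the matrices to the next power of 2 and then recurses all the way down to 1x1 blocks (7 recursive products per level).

Matrix multiplication for 280x280 matrices:

Strassen's algorithm requires power-of-2 dimensions. Pad 280x280 to 512x512 (next power of 2).

Standard algorithm: 280^3 = 21952000 multiplications
Strassen's algorithm: 7^(log2(512)) = 7^9 = 40353607 multiplications
Difference: 21952000 - 40353607 = -18401607 (Strassen uses MORE here due to padding overhead — for small or just-over-power-of-2 n, padding can outweigh the per-level savings)

Standard: 21952000 multiplications (280^3). Strassen: 40353607 multiplications (7^9, after padding to 512x512). Strassen reduces 8 recursive multiplications to 7 at each level.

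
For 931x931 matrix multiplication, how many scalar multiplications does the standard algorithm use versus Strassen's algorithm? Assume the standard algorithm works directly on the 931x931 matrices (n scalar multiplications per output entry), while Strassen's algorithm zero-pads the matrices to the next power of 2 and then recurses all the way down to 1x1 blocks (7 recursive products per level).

Matrix multiplication for 931x931 matrices:

Strassen's algorithm requires power-of-2 dimensions. Pad 931x931 to 1024x1024 (next power of 2).

Standard algorithm: 931^3 = 806954491 multiplications
Strassen's algorithm: 7^(log2(1024)) = 7^10 = 282475249 multiplications
Savings: 806954491 - 282475249 = 524479242 multiplications

Standard: 806954491 multiplications (931^3). Strassen: 282475249 multiplications (7^10, after padding to 1024x1024). Strassen reduces 8 recursive multiplications to 7 at each level.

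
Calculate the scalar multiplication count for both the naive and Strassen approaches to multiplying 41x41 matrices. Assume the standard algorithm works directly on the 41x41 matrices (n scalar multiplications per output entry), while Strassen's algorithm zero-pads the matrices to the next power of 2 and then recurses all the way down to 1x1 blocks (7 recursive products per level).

Matrix multiplication for 41x41 matrices:

Strassen's algorithm requires power-of-2 dimensions. Pad 41x41 to 64x64 (next power of 2).

Standard algorithm: 41^3 = 68921 multiplications
Strassen's algorithm: 7^(log2(64)) = 7^6 = 117649 multiplications
Difference: 68921 - 117649 = -48728 (Strassen uses MORE here due to padding overhead — for small or just-over-power-of-2 n, padding can outweigh the per-level savings)

Standard: 68921 multiplications (41^3). Strassen: 117649 multiplications (7^6, after padding to 64x64). Strassen reduces 8 recursive multiplications to 7 at each level.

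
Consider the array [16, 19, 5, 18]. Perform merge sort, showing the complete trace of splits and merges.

Merge sort trace:

Split: [16, 19, 5, 18] -> [16, 19] and [5, 18]
  Split: [16, 19] -> [16] and [19]
  Merge: [16] + [19] -> [16, 19]
  Split: [5, 18] -> [5] and [18]
  Merge: [5] + [18] -> [5, 18]
Merge: [16, 19] + [5, 18] -> [5, 16, 18, 19]

Final sorted array: [5, 16, 18, 19]

The merge sort proceeds by recursively splitting the array and merging sorted halves.
After all merges, the sorted array is [5, 16, 18, 19].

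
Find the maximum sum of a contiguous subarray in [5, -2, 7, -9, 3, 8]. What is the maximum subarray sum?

Using Kadane's algorithm on [5, -2, 7, -9, 3, 8]:

Scanning through the array:
Position 1 (value -2): max_ending_here = 3, max_so_far = 5
Position 2 (value 7): max_ending_here = 10, max_so_far = 10
Position 3 (value -9): max_ending_here = 1, max_so_far = 10
Position 4 (value 3): max_ending_here = 4, max_so_far = 10
Position 5 (value 8): max_ending_here = 12, max_so_far = 12

Maximum subarray: [5, -2, 7, -9, 3, 8]
Maximum sum: 12

The maximum subarray is [5, -2, 7, -9, 3, 8] with sum 12. This subarray runs from index 0 to index 5.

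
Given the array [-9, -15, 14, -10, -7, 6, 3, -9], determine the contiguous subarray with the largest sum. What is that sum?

Using Kadane's algorithm on [-9, -15, 14, -10, -7, 6, 3, -9]:

Scanning through the array:
Position 1 (value -15): max_ending_here = -15, max_so_far = -9
Position 2 (value 14): max_ending_here = 14, max_so_far = 14
Position 3 (value -10): max_ending_here = 4, max_so_far = 14
Position 4 (value -7): max_ending_here = -3, max_so_far = 14
Position 5 (value 6): max_ending_here = 6, max_so_far = 14
Position 6 (value 3): max_ending_here = 9, max_so_far = 14
Position 7 (value -9): max_ending_here = 0, max_so_far = 14

Maximum subarray: [14]
Maximum sum: 14

The maximum subarray is [14] with sum 14. This subarray runs from index 2 to index 2.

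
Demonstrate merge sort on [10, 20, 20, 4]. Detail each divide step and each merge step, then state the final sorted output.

Merge sort trace:

Split: [10, 20, 20, 4] -> [10, 20] and [20, 4]
  Split: [10, 20] -> [10] and [20]
  Merge: [10] + [20] -> [10, 20]
  Split: [20, 4] -> [20] and [4]
  Merge: [20] + [4] -> [4, 20]
Merge: [10, 20] + [4, 20] -> [4, 10, 20, 20]

Final sorted array: [4, 10, 20, 20]

The merge sort proceeds by recursively splitting the array and merging sorted halves.
After all merges, the sorted array is [4, 10, 20, 20].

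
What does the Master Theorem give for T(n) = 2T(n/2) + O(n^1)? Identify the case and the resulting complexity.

Master Theorem for T(n) = 2T(n/2) + O(n^1):

a = 2, b = 2, c = 1
log_b(a) = log_2(2) = 1.0000

Case 2: c = 1 = log_2(2) = 1.0000
T(n) = O(n^1 log n) = O(n log n)

For T(n) = 2T(n/2) + O(n^1): log_2(2) = 1.0000. This is Case 2 of the Master Theorem (c = log_b(a), equal work at all levels), giving O(n log n).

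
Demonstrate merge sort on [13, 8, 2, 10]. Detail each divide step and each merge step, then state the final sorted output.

Merge sort trace:

Split: [13, 8, 2, 10] -> [13, 8] and [2, 10]
  Split: [13, 8] -> [13] and [8]
  Merge: [13] + [8] -> [8, 13]
  Split: [2, 10] -> [2] and [10]
  Merge: [2] + [10] -> [2, 10]
Merge: [8, 13] + [2, 10] -> [2, 8, 10, 13]

Final sorted array: [2, 8, 10, 13]

The merge sort proceeds by recursively splitting the array and merging sorted halves.
After all merges, the sorted array is [2, 8, 10, 13].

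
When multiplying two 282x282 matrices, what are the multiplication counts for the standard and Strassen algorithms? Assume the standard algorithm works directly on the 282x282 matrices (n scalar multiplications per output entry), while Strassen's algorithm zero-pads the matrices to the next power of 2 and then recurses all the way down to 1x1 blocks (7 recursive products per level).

Matrix multiplication for 282x282 matrices:

Strassen's algorithm requires power-of-2 dimensions. Pad 282x282 to 512x512 (next power of 2).

Standard algorithm: 282^3 = 22425768 multiplications
Strassen's algorithm: 7^(log2(512)) = 7^9 = 40353607 multiplications
Difference: 22425768 - 40353607 = -17927839 (Strassen uses MORE here due to padding overhead — for small or just-over-power-of-2 n, padding can outweigh the per-level savings)

Standard: 22425768 multiplications (282^3). Strassen: 40353607 multiplications (7^9, after padding to 512x512). Strassen reduces 8 recursive multiplications to 7 at each level.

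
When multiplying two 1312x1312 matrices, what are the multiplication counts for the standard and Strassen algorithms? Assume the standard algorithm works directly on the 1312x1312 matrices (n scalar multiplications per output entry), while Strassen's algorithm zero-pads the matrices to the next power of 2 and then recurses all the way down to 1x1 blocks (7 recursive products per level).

Matrix multiplication for 1312x1312 matrices:

Strassen's algorithm requires power-of-2 dimensions. Pad 1312x1312 to 2048x2048 (next power of 2).

Standard algorithm: 1312^3 = 2258403328 multiplications
Strassen's algorithm: 7^(log2(2048)) = 7^11 = 1977326743 multiplications
Savings: 2258403328 - 1977326743 = 281076585 multiplications

Standard: 2258403328 multiplications (1312^3). Strassen: 1977326743 multiplications (7^11, after padding to 2048x2048). Strassen reduces 8 recursive multiplications to 7 at each level.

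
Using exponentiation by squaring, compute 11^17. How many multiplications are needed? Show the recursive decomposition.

Computing 11^17 by squaring (build up from 11^1; each line after the first costs one multiplication):

11^1 = 11
11^2 = (11^1)^2 = 11^2 = 121
11^4 = (11^2)^2 = 121^2 = 14641
11^8 = (11^4)^2 = 14641^2 = 214358881
11^16 = (11^8)^2 = 214358881^2 = 45949729863572161
11^17 = 11 * 11^16 = 11 * 45949729863572161 = 505447028499293771

Result: 505447028499293771
Multiplications needed: 5 (5 lines after 11^1)

11^17 = 505447028499293771. Using exponentiation by squaring, this requires 5 multiplications. The key idea: if the exponent is even, square the half-power; if odd, multiply by the base once.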